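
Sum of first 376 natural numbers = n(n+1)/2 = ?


n(n+1)/2 = 376×377/2 = 141752/2 = 70876

Σk = 70876


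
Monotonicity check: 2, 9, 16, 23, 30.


Differences: 7, 7, 7, 7
All differences > 0 → strictly INCREASING

Monotonically increasing


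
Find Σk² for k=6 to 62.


Σₖ₌6^62 k² = Σₖ₌₁^62 k² − Σₖ₌₁^5 k²
= 62·63·125/6 − 5·6·11/6
= 81375 − 55 = 81320

Σk² = 81320


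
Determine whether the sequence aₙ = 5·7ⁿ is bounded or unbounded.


aₙ = 5·7ⁿ → as n→∞, aₙ→∞ (since base 7 > 1)
No finite upper bound exists
The sequence is UNBOUNDED

Unbounded (aₙ → ∞ as n → ∞)


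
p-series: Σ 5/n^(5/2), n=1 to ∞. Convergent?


p-series test: Σ c/n^p converges if p > 1, diverges if p ≤ 1 (constant c > 0 doesn't affect convergence).
p = 5/2
5/2 > 1 → CONVERGES

Converges (p = 5/2 > 1)


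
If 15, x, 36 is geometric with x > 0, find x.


GM = √(15×36) = √540 = 23.2379

GM = 23.2379


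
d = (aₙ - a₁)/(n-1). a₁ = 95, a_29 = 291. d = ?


d = (aₙ - a₁)/(n-1)
= (291 - 95)/(29-1)
= 196/28 = 7

d = 7


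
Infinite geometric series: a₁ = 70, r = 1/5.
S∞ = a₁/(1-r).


S∞ = a₁/(1-r) = 70/(1 - 1/5)
= 70/(4/5)
= 175/2

S∞ = 175/2


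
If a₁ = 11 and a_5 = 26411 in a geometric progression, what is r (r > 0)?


r^(n-1) = aₙ/a₁
r^4 = 26411/11 = 2401
r = 2401^(1/4)
= ±7; taking r > 0 gives r = 7

r = 7


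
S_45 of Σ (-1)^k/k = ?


S = -1 + 1/2 - 1/3 + 1/4 - 1/5 + 1/6 - 1/7 + 1/8 ± ...
= -0.7041
(Full series converges to -ln(2) ≈ -0.6931)

S_45 = -0.7041


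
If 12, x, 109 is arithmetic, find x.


AM = (12 + 109)/2 = 121/2 = 60.5

AM = 60.5


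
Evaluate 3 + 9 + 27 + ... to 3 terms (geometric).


Sₙ = 3×(3^3 - 1)/(3 - 1)
= 3×(27 - 1)/2
= 3×26/2
= 39

S_3 = 39


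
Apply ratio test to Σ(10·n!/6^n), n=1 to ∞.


aₙ = 10·n!/6^n
a_{n+1}/aₙ = (n+1)!/6^(n+1) × 6^n/n!  (constant 10 cancels)
= (n+1)/6
L = lim(n→∞) (n+1)/6 = ∞
L > 1 → series DIVERGES

Diverges (ratio test: L = ∞ > 1)


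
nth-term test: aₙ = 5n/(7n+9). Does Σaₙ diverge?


lim(n→∞) 5n/(7n+9) = 5/7 = 5/7  (divide numerator and denominator by n)
lim aₙ = 5/7 ≠ 0 → series DIVERGES

Diverges (lim aₙ = 5/7 ≠ 0)


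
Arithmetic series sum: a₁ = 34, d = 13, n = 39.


aₙ = 34 + (39-1)×13 = 528
Sₙ = n(a₁+aₙ)/2 = 39×(34+528)/2
= 39×562/2 = 10959

S_39 = 10959


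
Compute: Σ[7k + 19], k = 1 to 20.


Σ(7k+19) = 7·Σk + 19·n
= 7·210 + 19·20
= 1470 + 380 = 1850

Σ = 1850


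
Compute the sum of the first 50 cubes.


n(n+1)/2 = 50×51/2 = 1275
Σk³ = 1275² = 1625625

Σk³ = 1625625


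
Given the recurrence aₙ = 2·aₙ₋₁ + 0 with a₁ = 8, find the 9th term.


Computing step by step:
a_1 = 8
a_2 = 16
a_3 = 32
a_4 = 64
a_5 = 128
a_6 = 256
a_7 = 512
a_8 = 1024
a_9 = 2048


a_9 = 2048


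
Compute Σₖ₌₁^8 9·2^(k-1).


Sₙ = 9×(2^8 - 1)/(2 - 1)
= 9×(256 - 1)/1
= 9×255/1
= 2295

S_8 = 2295


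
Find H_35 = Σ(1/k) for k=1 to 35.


H_35 = 1/1 + 1/2 + 1/3 + ... + 1/35
= 54437269998109/13127595717600
≈ 4.1468

H_35 = 54437269998109/13127595717600 ≈ 4.1468


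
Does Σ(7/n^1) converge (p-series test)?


p-series test: Σ c/n^p converges if p > 1, diverges if p ≤ 1 (constant c > 0 doesn't affect convergence).
p = 1
1 ≤ 1 → DIVERGES

Diverges (p = 1 ≤ 1)


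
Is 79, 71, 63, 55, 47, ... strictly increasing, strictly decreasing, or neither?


Differences: -8, -8, -8, -8
All differences < 0 → strictly DECREASING

Monotonically decreasing


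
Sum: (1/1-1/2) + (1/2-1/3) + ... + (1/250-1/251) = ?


Telescoping: adjacent terms cancel.
= 1/1 - 1/251
= 1 - 1/251 = 250/251

Sum = 250/251


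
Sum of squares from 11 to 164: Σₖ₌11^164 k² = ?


Σₖ₌11^164 k² = Σₖ₌₁^164 k² − Σₖ₌₁^10 k²
= 164·165·329/6 − 10·11·21/6
= 1483790 − 385 = 1483405

Σk² = 1483405


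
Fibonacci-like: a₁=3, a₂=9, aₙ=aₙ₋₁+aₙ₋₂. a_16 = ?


Computing iteratively: 3, 9, 12, 21, 33, 54, 87, 141, 228, 369, 597, 966, ...
a_16 = 6621

a_16 = 6621


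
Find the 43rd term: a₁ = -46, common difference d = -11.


aₙ = a₁ + (n-1)d
= -46 + (43-1)×-11
= -46 - 462
= -508

a_43 = -508


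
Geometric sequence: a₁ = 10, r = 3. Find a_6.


aₙ = a₁·r^(n-1)
= 10×3^5
= 10×243
= 2430

a_6 = 2430


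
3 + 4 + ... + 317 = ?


Σₖ₌3^317 k = Σₖ₌₁^317 k − Σₖ₌₁^2 k
= 317·318/2 − 2·3/2
= 50403 − 3 = 50400

Σk = 50400


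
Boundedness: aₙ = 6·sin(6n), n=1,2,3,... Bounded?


For all n, -1 ≤ sin(6n) ≤ 1, so -6 ≤ 6·sin(6n) ≤ 6
Lower bound: -6, Upper bound: 6
The sequence IS bounded

Bounded (-6 ≤ aₙ ≤ 6)


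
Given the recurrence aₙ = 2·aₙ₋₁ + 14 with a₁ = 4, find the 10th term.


Computing step by step:
a_1 = 4
a_2 = 22
a_3 = 58
a_4 = 130
a_5 = 274
a_6 = 562
a_7 = 1138
a_8 = 2290
a_9 = 4594
a_10 = 9202


a_10 = 9202


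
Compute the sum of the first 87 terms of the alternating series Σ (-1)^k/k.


S = -1 + 1/2 - 1/3 + 1/4 - 1/5 + 1/6 - 1/7 + 1/8 ± ...
= -0.6989
(Full series converges to -ln(2) ≈ -0.6931)

S_87 = -0.6989


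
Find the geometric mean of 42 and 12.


GM = √(42×12) = √504 = 22.4499

GM = 22.4499


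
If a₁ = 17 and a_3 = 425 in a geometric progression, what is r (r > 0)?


r^(n-1) = aₙ/a₁
r^2 = 425/17 = 25
r = 25^(1/2)
= ±5; taking r > 0 gives r = 5

r = 5


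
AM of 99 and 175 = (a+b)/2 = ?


AM = (99 + 175)/2 = 274/2 = 137

AM = 137


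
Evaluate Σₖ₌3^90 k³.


Σₖ₌3^90 k³ = [90·91/2]² − [2·3/2]²
= 16769025 − 9 = 16769016

Σk³ = 16769016


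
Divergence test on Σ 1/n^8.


lim(n→∞) 1/n^8 = 0
lim aₙ = 0 → nth-term test is INCONCLUSIVE
(Need other tests; this is actually a convergent p-series with p=8 > 1)

Inconclusive (lim aₙ = 0; need another test)


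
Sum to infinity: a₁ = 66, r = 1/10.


S∞ = a₁/(1-r) = 66/(1 - 1/10)
= 66/(9/10)
= 220/3

S∞ = 220/3


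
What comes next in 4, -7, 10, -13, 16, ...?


Pattern: alternating sign, magnitude arithmetic (d=3)
Terms: 4, -7, 10, -13, 16
Next term = -19

Next term = -19


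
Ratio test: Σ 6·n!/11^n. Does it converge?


aₙ = 6·n!/11^n
a_{n+1}/aₙ = (n+1)!/11^(n+1) × 11^n/n!  (constant 6 cancels)
= (n+1)/11
L = lim(n→∞) (n+1)/11 = ∞
L > 1 → series DIVERGES

Diverges (ratio test: L = ∞ > 1)


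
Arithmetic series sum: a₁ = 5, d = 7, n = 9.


aₙ = 5 + (9-1)×7 = 61
Sₙ = n(a₁+aₙ)/2 = 9×(5+61)/2
= 9×66/2 = 297

S_9 = 297


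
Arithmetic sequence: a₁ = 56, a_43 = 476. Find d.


d = (aₙ - a₁)/(n-1)
= (476 - 56)/(43-1)
= 420/42 = 10

d = 10


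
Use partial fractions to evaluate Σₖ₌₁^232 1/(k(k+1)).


1/(k(k+1)) = 1/k - 1/(k+1) (partial fractions)
Telescoping: Σ = 1 - 1/233 = 232/233

Sum = 232/233


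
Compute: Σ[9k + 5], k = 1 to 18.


Σ(9k+5) = 9·Σk + 5·n
= 9·171 + 5·18
= 1539 + 90 = 1629

Σ = 1629


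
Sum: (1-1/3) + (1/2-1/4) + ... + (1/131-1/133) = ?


Telescoping with gap 2: two head and two tail terms survive.
= (1 + 1/2) - (1/132 + 1/133)
= 3/2 - 1/132 - 1/133 = 26069/17556

Sum = 26069/17556


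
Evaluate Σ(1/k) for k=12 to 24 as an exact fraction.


Σₖ₌12^24 1/k = 1/12 + 1/13 + 1/14 + ... + 1/24
= 4048229831/5354228880
≈ 0.7561

Sum = 4048229831/5354228880 ≈ 0.7561


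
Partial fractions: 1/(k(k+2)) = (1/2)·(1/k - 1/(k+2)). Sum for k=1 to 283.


1/(k(k+2)) = (1/2)·(1/k - 1/(k+2)) (partial fractions)
Telescoping: Σ = (1/2)·(1 + 1/2 - 1/284 - 1/285) = 120841/161880

Sum = 120841/161880


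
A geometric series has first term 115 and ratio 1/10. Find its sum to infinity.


S∞ = a₁/(1-r) = 115/(1 - 1/10)
= 115/(9/10)
= 1150/9

S∞ = 1150/9


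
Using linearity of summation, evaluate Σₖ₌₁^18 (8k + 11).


Σ(8k+11) = 8·Σk + 11·n
= 8·171 + 11·18
= 1368 + 198 = 1566

Σ = 1566


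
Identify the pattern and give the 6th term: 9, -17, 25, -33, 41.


Pattern: alternating sign, magnitude arithmetic (d=8)
Terms: 9, -17, 25, -33, 41
Next term = -49

Next term = -49


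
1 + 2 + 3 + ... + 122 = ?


n(n+1)/2 = 122×123/2 = 15006/2 = 7503

Σk = 7503


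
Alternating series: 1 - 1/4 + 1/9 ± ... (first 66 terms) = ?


S = 1 - 1/4 + 1/9 - 1/16 + 1/25 - 1/36 + 1/49 - 1/64 ± ...
= 0.8224
(Full series converges to +π²/12 ≈ +0.8225)

S_66 = 0.8224


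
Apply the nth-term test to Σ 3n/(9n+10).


lim(n→∞) 3n/(9n+10) = 3/9 = 1/3  (divide numerator and denominator by n)
lim aₙ = 1/3 ≠ 0 → series DIVERGES

Diverges (lim aₙ = 1/3 ≠ 0)


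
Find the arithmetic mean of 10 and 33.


AM = (10 + 33)/2 = 43/2 = 21.5

AM = 21.5


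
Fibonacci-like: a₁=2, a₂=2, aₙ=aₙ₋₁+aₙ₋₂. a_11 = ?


Computing iteratively: 2, 2, 4, 6, 10, 16, 26, 42, 68, 110, 178
a_11 = 178

a_11 = 178


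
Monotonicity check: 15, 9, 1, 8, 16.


Differences: -6, -8, 7, 8
Difference at position 3 is +7 (> 0) but position 1 is -6 (< 0) — sequence both rises and falls
→ NOT monotonic

Not monotonic


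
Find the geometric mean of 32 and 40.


GM = √(32×40) = √1280 = 35.7771

GM = 35.7771


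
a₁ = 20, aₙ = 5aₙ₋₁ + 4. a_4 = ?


Computing step by step:
a_1 = 20
a_2 = 104
a_3 = 524
a_4 = 2624


a_4 = 2624


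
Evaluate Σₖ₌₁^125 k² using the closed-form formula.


n = 125
n(n+1)(2n+1)/6 = 125×126×251/6
= 3953250/6 = 658875

Σk² = 658875


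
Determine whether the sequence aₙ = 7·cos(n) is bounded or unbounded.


For all n, -1 ≤ cos(n) ≤ 1, so -7 ≤ 7·cos(n) ≤ 7
Lower bound: -7, Upper bound: 7
The sequence IS bounded

Bounded (-7 ≤ aₙ ≤ 7)


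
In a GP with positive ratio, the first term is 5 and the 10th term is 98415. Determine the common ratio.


r^(n-1) = aₙ/a₁
r^9 = 98415/5 = 19683
r = 19683^(1/9)
= 3

r = 3


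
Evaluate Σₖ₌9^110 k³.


Σₖ₌9^110 k³ = [110·111/2]² − [8·9/2]²
= 37271025 − 1296 = 37269729

Σk³ = 37269729


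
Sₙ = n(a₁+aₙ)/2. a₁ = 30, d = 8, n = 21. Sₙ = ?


aₙ = 30 + (21-1)×8 = 190
Sₙ = n(a₁+aₙ)/2 = 21×(30+190)/2
= 21×220/2 = 2310

S_21 = 2310


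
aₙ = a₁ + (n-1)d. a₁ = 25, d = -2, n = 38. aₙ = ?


aₙ = a₁ + (n-1)d
= 25 + (38-1)×-2
= 25 - 74
= -49

a_38 = -49


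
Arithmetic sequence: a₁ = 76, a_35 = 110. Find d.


d = (aₙ - a₁)/(n-1)
= (110 - 76)/(35-1)
= 34/34 = 1

d = 1


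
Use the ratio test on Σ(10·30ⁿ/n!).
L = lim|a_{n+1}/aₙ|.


aₙ = 10·30^n/n!
a_{n+1}/aₙ = 30^(n+1)/(n+1)! × n!/30^n  (constant 10 cancels)
= 30/(n+1)
L = lim(n→∞) 30/(n+1) = 0
L < 1 → series CONVERGES

Converges (ratio test: L = 0 < 1)


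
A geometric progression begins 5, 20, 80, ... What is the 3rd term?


aₙ = a₁·r^(n-1)
= 5×4^2
= 5×16
= 80

a_3 = 80


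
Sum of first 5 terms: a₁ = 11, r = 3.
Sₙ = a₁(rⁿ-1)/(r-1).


Sₙ = 11×(3^5 - 1)/(3 - 1)
= 11×(243 - 1)/2
= 11×242/2
= 1331

S_5 = 1331


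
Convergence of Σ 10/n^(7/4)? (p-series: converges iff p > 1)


p-series test: Σ c/n^p converges if p > 1, diverges if p ≤ 1 (constant c > 0 doesn't affect convergence).
p = 7/4
7/4 > 1 → CONVERGES

Converges (p = 7/4 > 1)


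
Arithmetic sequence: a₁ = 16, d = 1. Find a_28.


aₙ = a₁ + (n-1)d
= 16 + (28-1)×1
= 16 + 27
= 43

a_28 = 43


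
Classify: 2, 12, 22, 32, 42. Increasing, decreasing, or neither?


Differences: 10, 10, 10, 10
All differences > 0 → strictly INCREASING

Monotonically increasing


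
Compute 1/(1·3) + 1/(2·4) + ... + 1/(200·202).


1/(k(k+2)) = (1/2)·(1/k - 1/(k+2)) (partial fractions)
Telescoping: Σ = (1/2)·(1 + 1/2 - 1/201 - 1/202) = 15125/20301

Sum = 15125/20301


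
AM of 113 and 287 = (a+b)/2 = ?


AM = (113 + 287)/2 = 400/2 = 200

AM = 200


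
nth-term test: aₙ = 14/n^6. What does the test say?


lim(n→∞) 14/n^6 = 0
lim aₙ = 0 → nth-term test is INCONCLUSIVE
(Need other tests; this is actually a convergent p-series with p=6 > 1)

Inconclusive (lim aₙ = 0; need another test)


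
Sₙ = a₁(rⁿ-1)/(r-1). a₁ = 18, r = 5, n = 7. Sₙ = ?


Sₙ = 18×(5^7 - 1)/(5 - 1)
= 18×(78125 - 1)/4
= 18×78124/4
= 351558

S_7 = 351558


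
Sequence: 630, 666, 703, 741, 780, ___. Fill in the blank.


Pattern: triangular numbers: n(n+1)/2
Terms: 630, 666, 703, 741, 780
Next term = 820

Next term = 820


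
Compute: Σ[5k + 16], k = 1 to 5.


Σ(5k+16) = 5·Σk + 16·n
= 5·15 + 16·5
= 75 + 80 = 155

Σ = 155


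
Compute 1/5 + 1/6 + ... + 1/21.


Σₖ₌5^21 1/k = 1/5 + 1/6 + 1/7 + ... + 1/21
= 24241859/15519504
≈ 1.562

Sum = 24241859/15519504 ≈ 1.562


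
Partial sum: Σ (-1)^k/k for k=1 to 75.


S = -1 + 1/2 - 1/3 + 1/4 - 1/5 + 1/6 - 1/7 + 1/8 ± ...
= -0.6998
(Full series converges to -ln(2) ≈ -0.6931)

S_75 = -0.6998


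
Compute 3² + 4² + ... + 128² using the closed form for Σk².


Σₖ₌3^128 k² = Σₖ₌₁^128 k² − Σₖ₌₁^2 k²
= 128·129·257/6 − 2·3·5/6
= 707264 − 5 = 707259

Σk² = 707259


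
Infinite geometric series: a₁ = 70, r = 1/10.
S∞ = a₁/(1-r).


S∞ = a₁/(1-r) = 70/(1 - 1/10)
= 70/(9/10)
= 700/9

S∞ = 700/9


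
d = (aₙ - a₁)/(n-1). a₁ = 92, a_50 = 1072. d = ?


d = (aₙ - a₁)/(n-1)
= (1072 - 92)/(50-1)
= 980/49 = 20

d = 20


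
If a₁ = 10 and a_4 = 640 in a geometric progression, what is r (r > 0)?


r^(n-1) = aₙ/a₁
r^3 = 640/10 = 64
r = 64^(1/3)
= 4

r = 4


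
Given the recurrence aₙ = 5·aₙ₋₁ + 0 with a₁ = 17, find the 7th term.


Computing step by step:
a_1 = 17
a_2 = 85
a_3 = 425
a_4 = 2125
a_5 = 10625
a_6 = 53125
a_7 = 265625


a_7 = 265625


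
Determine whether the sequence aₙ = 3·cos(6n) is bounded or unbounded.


For all n, -1 ≤ cos(6n) ≤ 1, so -3 ≤ 3·cos(6n) ≤ 3
Lower bound: -3, Upper bound: 3
The sequence IS bounded

Bounded (-3 ≤ aₙ ≤ 3)


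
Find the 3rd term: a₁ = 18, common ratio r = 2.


aₙ = a₁·r^(n-1)
= 18×2^2
= 18×4
= 72

a_3 = 72


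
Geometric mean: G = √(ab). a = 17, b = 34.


GM = √(17×34) = √578 = 24.0416

GM = 24.0416


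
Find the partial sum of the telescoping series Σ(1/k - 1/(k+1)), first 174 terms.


Telescoping: adjacent terms cancel.
= 1/1 - 1/175
= 1 - 1/175 = 174/175

Sum = 174/175


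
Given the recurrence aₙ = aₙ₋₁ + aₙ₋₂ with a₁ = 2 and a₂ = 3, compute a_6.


Computing iteratively: 2, 3, 5, 8, 13, 21
a_6 = 21

a_6 = 21


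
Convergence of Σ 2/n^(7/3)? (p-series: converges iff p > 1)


p-series test: Σ c/n^p converges if p > 1, diverges if p ≤ 1 (constant c > 0 doesn't affect convergence).
p = 7/3
7/3 > 1 → CONVERGES

Converges (p = 7/3 > 1)


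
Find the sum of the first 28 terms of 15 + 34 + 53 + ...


aₙ = 15 + (28-1)×19 = 528
Sₙ = n(a₁+aₙ)/2 = 28×(15+528)/2
= 28×543/2 = 7602

S_28 = 7602


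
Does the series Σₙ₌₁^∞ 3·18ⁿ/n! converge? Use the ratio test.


aₙ = 3·18^n/n!
a_{n+1}/aₙ = 18^(n+1)/(n+1)! × n!/18^n  (constant 3 cancels)
= 18/(n+1)
L = lim(n→∞) 18/(n+1) = 0
L < 1 → series CONVERGES

Converges (ratio test: L = 0 < 1)


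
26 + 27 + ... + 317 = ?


Σₖ₌26^317 k = Σₖ₌₁^317 k − Σₖ₌₁^25 k
= 317·318/2 − 25·26/2
= 50403 − 325 = 50078

Σk = 50078


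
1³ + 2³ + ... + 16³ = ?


n(n+1)/2 = 16×17/2 = 136
Σk³ = 136² = 18496

Σk³ = 18496


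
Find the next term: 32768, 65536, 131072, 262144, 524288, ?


Pattern: powers of 2: 2ⁿ
Terms: 32768, 65536, 131072, 262144, 524288
Next term = 1048576

Next term = 1048576


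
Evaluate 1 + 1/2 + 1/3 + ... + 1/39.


H_39 = 1/1 + 1/2 + 1/3 + ... + 1/39
= 2066035355155033/485721041551200
≈ 4.2535

H_39 = 2066035355155033/485721041551200 ≈ 4.2535


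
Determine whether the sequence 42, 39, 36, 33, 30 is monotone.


Differences: -3, -3, -3, -3
All differences < 0 → strictly DECREASING

Monotonically decreasing


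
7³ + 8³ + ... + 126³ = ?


Σₖ₌7^126 k³ = [126·127/2]² − [6·7/2]²
= 64016001 − 441 = 64015560

Σk³ = 64015560


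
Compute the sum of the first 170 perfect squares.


n = 170
n(n+1)(2n+1)/6 = 170×171×341/6
= 9912870/6 = 1652145

Σk² = 1652145


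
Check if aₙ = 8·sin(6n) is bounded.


For all n, -1 ≤ sin(6n) ≤ 1, so -8 ≤ 8·sin(6n) ≤ 8
Lower bound: -8, Upper bound: 8
The sequence IS bounded

Bounded (-8 ≤ aₙ ≤ 8)


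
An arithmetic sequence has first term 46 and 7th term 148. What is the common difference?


d = (aₙ - a₁)/(n-1)
= (148 - 46)/(7-1)
= 102/6 = 17

d = 17


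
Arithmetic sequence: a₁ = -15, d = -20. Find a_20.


aₙ = a₁ + (n-1)d
= -15 + (20-1)×-20
= -15 - 380
= -395

a_20 = -395


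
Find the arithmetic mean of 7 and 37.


AM = (7 + 37)/2 = 44/2 = 22

AM = 22


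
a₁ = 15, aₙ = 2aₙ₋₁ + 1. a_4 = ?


Computing step by step:
a_1 = 15
a_2 = 31
a_3 = 63
a_4 = 127


a_4 = 127


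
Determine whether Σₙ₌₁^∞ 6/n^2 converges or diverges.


p-series test: Σ c/n^p converges if p > 1, diverges if p ≤ 1 (constant c > 0 doesn't affect convergence).
p = 2
2 > 1 → CONVERGES

Converges (p = 2 > 1)


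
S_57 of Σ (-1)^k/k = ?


S = -1 + 1/2 - 1/3 + 1/4 - 1/5 + 1/6 - 1/7 + 1/8 ± ...
= -0.7018
(Full series converges to -ln(2) ≈ -0.6931)

S_57 = -0.7018


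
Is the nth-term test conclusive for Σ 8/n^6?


lim(n→∞) 8/n^6 = 0
lim aₙ = 0 → nth-term test is INCONCLUSIVE
(Need other tests; this is actually a convergent p-series with p=6 > 1)

Inconclusive (lim aₙ = 0; need another test)


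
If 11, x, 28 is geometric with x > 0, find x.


GM = √(11×28) = √308 = 17.5499

GM = 17.5499


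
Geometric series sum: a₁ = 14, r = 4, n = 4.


Sₙ = 14×(4^4 - 1)/(4 - 1)
= 14×(256 - 1)/3
= 14×255/3
= 1190

S_4 = 1190


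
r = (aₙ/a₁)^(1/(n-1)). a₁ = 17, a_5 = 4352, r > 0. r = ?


r^(n-1) = aₙ/a₁
r^4 = 4352/17 = 256
r = 256^(1/4)
= ±4; taking r > 0 gives r = 4

r = 4


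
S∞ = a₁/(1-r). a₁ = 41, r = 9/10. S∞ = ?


S∞ = a₁/(1-r) = 41/(1 - 9/10)
= 41/(1/10)
= 410

S∞ = 410


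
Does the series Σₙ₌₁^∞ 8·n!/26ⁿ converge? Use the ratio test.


aₙ = 8·n!/26^n
a_{n+1}/aₙ = (n+1)!/26^(n+1) × 26^n/n!  (constant 8 cancels)
= (n+1)/26
L = lim(n→∞) (n+1)/26 = ∞
L > 1 → series DIVERGES

Diverges (ratio test: L = ∞ > 1)


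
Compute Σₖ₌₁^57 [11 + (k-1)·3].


aₙ = 11 + (57-1)×3 = 179
Sₙ = n(a₁+aₙ)/2 = 57×(11+179)/2
= 57×190/2 = 5415

S_57 = 5415


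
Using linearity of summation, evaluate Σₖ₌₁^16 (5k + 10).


Σ(5k+10) = 5·Σk + 10·n
= 5·136 + 10·16
= 680 + 160 = 840

Σ = 840


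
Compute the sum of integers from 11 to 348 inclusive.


Σₖ₌11^348 k = Σₖ₌₁^348 k − Σₖ₌₁^10 k
= 348·349/2 − 10·11/2
= 60726 − 55 = 60671

Σk = 60671


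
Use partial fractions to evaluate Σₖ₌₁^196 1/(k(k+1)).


1/(k(k+1)) = 1/k - 1/(k+1) (partial fractions)
Telescoping: Σ = 1 - 1/197 = 196/197

Sum = 196/197


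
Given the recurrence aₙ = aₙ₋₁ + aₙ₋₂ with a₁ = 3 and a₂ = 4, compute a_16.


Computing iteratively: 3, 4, 7, 11, 18, 29, 47, 76, 123, 199, 322, 521, ...
a_16 = 3571

a_16 = 3571


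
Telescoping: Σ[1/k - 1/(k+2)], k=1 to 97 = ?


Telescoping with gap 2: two head and two tail terms survive.
= (1 + 1/2) - (1/98 + 1/99)
= 3/2 - 1/98 - 1/99 = 7178/4851

Sum = 7178/4851


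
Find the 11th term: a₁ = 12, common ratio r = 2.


aₙ = a₁·r^(n-1)
= 12×2^10
= 12×1024
= 12288

a_11 = 12288


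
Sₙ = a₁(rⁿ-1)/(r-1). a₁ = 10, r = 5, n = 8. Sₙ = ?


Sₙ = 10×(5^8 - 1)/(5 - 1)
= 10×(390625 - 1)/4
= 10×390624/4
= 976560

S_8 = 976560


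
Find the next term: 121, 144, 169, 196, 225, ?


Pattern: perfect squares: n²
Terms: 121, 144, 169, 196, 225
Next term = 256

Next term = 256


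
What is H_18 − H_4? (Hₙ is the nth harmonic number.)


Σₖ₌5^18 1/k = 1/5 + 1/6 + 1/7 + ... + 1/18
= 5765801/4084080
≈ 1.4118

Sum = 5765801/4084080 ≈ 1.4118


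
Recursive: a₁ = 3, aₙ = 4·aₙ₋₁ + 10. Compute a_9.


Computing step by step:
a_1 = 3
a_2 = 22
a_3 = 98
a_4 = 402
a_5 = 1618
a_6 = 6482
a_7 = 25938
a_8 = 103762
a_9 = 415058


a_9 = 415058


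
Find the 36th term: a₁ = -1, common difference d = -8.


aₙ = a₁ + (n-1)d
= -1 + (36-1)×-8
= -1 - 280
= -281

a_36 = -281


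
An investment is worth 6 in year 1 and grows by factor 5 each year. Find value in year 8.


aₙ = a₁·r^(n-1)
= 6×5^7
= 6×78125
= 468750

a_8 = 468750


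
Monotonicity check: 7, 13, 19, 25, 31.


Differences: 6, 6, 6, 6
All differences > 0 → strictly INCREASING

Monotonically increasing


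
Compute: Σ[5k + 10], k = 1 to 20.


Σ(5k+10) = 5·Σk + 10·n
= 5·210 + 10·20
= 1050 + 200 = 1250

Σ = 1250


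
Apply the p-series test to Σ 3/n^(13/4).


p-series test: Σ c/n^p converges if p > 1, diverges if p ≤ 1 (constant c > 0 doesn't affect convergence).
p = 13/4
13/4 > 1 → CONVERGES

Converges (p = 13/4 > 1)


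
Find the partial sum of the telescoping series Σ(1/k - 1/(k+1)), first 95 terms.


Telescoping: adjacent terms cancel.
= 1/1 - 1/96
= 1 - 1/96 = 95/96

Sum = 95/96


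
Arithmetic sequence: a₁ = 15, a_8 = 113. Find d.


d = (aₙ - a₁)/(n-1)
= (113 - 15)/(8-1)
= 98/7 = 14

d = 14


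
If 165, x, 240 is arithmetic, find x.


AM = (165 + 240)/2 = 405/2 = 202.5

AM = 202.5


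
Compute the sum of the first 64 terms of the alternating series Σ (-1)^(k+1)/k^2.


S = 1 - 1/4 + 1/9 - 1/16 + 1/25 - 1/36 + 1/49 - 1/64 ± ...
= 0.8223
(Full series converges to +π²/12 ≈ +0.8225)

S_64 = 0.8223


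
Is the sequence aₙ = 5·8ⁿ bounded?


aₙ = 5·8ⁿ → as n→∞, aₙ→∞ (since base 8 > 1)
No finite upper bound exists
The sequence is UNBOUNDED

Unbounded (aₙ → ∞ as n → ∞)


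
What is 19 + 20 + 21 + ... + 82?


Σₖ₌19^82 k = Σₖ₌₁^82 k − Σₖ₌₁^18 k
= 82·83/2 − 18·19/2
= 3403 − 171 = 3232

Σk = 3232


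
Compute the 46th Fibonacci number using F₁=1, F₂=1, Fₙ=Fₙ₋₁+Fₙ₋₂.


Fibonacci sequence: 1, 1, 2, 3, 5, 8, 13, 21, 34, 55, 89, ...
F(46) = 1836311903

F(46) = 1836311903


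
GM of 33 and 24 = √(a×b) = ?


GM = √(33×24) = √792 = 28.1425

GM = 28.1425


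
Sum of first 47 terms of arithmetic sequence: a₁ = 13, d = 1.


aₙ = 13 + (47-1)×1 = 59
Sₙ = n(a₁+aₙ)/2 = 47×(13+59)/2
= 47×72/2 = 1692

S_47 = 1692


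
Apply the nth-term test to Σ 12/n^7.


lim(n→∞) 12/n^7 = 0
lim aₙ = 0 → nth-term test is INCONCLUSIVE
(Need other tests; this is actually a convergent p-series with p=7 > 1)

Inconclusive (lim aₙ = 0; need another test)


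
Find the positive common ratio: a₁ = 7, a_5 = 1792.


r^(n-1) = aₙ/a₁
r^4 = 1792/7 = 256
r = 256^(1/4)
= ±4; taking r > 0 gives r = 4

r = 4


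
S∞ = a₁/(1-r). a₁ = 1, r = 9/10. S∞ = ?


S∞ = a₁/(1-r) = 1/(1 - 9/10)
= 1/(1/10)
= 10

S∞ = 10


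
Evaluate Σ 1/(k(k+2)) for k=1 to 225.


1/(k(k+2)) = (1/2)·(1/k - 1/(k+2)) (partial fractions)
Telescoping: Σ = (1/2)·(1 + 1/2 - 1/226 - 1/227) = 19125/25651

Sum = 19125/25651


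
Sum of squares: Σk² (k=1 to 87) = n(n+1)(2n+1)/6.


n = 87
n(n+1)(2n+1)/6 = 87×88×175/6
= 1339800/6 = 223300

Σk² = 223300


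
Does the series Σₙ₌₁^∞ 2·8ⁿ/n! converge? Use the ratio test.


aₙ = 2·8^n/n!
a_{n+1}/aₙ = 8^(n+1)/(n+1)! × n!/8^n  (constant 2 cancels)
= 8/(n+1)
L = lim(n→∞) 8/(n+1) = 0
L < 1 → series CONVERGES

Converges (ratio test: L = 0 < 1)


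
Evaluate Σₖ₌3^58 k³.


Σₖ₌3^58 k³ = [58·59/2]² − [2·3/2]²
= 2927521 − 9 = 2927512

Σk³ = 2927512


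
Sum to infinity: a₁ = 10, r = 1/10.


S∞ = a₁/(1-r) = 10/(1 - 1/10)
= 10/(9/10)
= 100/9

S∞ = 100/9


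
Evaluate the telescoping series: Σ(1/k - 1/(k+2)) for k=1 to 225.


Telescoping with gap 2: two head and two tail terms survive.
= (1 + 1/2) - (1/226 + 1/227)
= 3/2 - 1/226 - 1/227 = 38250/25651

Sum = 38250/25651


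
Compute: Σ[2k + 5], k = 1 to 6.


Σ(2k+5) = 2·Σk + 5·n
= 2·21 + 5·6
= 42 + 30 = 72

Σ = 72


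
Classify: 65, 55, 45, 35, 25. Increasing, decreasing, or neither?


Differences: -10, -10, -10, -10
All differences < 0 → strictly DECREASING

Monotonically decreasing


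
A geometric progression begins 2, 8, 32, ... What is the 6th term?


aₙ = a₁·r^(n-1)
= 2×4^5
= 2×1024
= 2048

a_6 = 2048


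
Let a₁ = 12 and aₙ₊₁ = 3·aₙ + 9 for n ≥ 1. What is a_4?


Computing step by step:
a_1 = 12
a_2 = 45
a_3 = 144
a_4 = 441


a_4 = 441


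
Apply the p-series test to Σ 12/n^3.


p-series test: Σ c/n^p converges if p > 1, diverges if p ≤ 1 (constant c > 0 doesn't affect convergence).
p = 3
3 > 1 → CONVERGES

Converges (p = 3 > 1)


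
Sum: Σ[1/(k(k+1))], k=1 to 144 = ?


1/(k(k+1)) = 1/k - 1/(k+1) (partial fractions)
Telescoping: Σ = 1 - 1/145 = 144/145

Sum = 144/145


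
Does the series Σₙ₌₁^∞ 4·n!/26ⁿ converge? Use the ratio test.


aₙ = 4·n!/26^n
a_{n+1}/aₙ = (n+1)!/26^(n+1) × 26^n/n!  (constant 4 cancels)
= (n+1)/26
L = lim(n→∞) (n+1)/26 = ∞
L > 1 → series DIVERGES

Diverges (ratio test: L = ∞ > 1)


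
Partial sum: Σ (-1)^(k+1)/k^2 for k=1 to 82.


S = 1 - 1/4 + 1/9 - 1/16 + 1/25 - 1/36 + 1/49 - 1/64 ± ...
= 0.8224
(Full series converges to +π²/12 ≈ +0.8225)

S_82 = 0.8224


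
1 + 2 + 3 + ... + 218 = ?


n(n+1)/2 = 218×219/2 = 47742/2 = 23871

Σk = 23871


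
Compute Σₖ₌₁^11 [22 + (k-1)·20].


aₙ = 22 + (11-1)×20 = 222
Sₙ = n(a₁+aₙ)/2 = 11×(22+222)/2
= 11×244/2 = 1342

S_11 = 1342


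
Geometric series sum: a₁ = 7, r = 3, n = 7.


Sₙ = 7×(3^7 - 1)/(3 - 1)
= 7×(2187 - 1)/2
= 7×2186/2
= 7651

S_7 = 7651


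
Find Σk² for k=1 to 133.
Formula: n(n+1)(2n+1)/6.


n = 133
n(n+1)(2n+1)/6 = 133×134×267/6
= 4758474/6 = 793079

Σk² = 793079


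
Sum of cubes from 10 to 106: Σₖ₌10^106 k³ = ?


Σₖ₌10^106 k³ = [106·107/2]² − [9·10/2]²
= 32160241 − 2025 = 32158216

Σk³ = 32158216


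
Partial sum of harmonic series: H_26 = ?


H_26 = 1/1 + 1/2 + 1/3 + ... + 1/26
= 34395742267/8923714800
≈ 3.8544

H_26 = 34395742267/8923714800 ≈ 3.8544


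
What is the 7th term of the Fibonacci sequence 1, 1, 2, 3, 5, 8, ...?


Fibonacci sequence: 1, 1, 2, 3, 5, 8, 13
F(7) = 13

F(7) = 13


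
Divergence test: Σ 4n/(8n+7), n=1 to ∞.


lim(n→∞) 4n/(8n+7) = 4/8 = 1/2  (divide numerator and denominator by n)
lim aₙ = 1/2 ≠ 0 → series DIVERGES

Diverges (lim aₙ = 1/2 ≠ 0)


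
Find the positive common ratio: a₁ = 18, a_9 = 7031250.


r^(n-1) = aₙ/a₁
r^8 = 7031250/18 = 390625
r = 390625^(1/8)
= ±5; taking r > 0 gives r = 5

r = 5


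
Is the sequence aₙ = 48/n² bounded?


a₁ = 48, a₂ = 48/4, a₃ = 48/9, ...
0 < aₙ ≤ 48 for all n ≥ 1
The sequence IS bounded

Bounded (0 < aₙ ≤ 48)


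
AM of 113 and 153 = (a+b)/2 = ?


AM = (113 + 153)/2 = 266/2 = 133

AM = 133


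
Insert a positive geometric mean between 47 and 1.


GM = √(47×1) = √47 = 6.8557

GM = 6.8557


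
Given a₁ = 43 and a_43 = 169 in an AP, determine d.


d = (aₙ - a₁)/(n-1)
= (169 - 43)/(43-1)
= 126/42 = 3

d = 3


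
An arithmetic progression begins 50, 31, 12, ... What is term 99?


aₙ = a₁ + (n-1)d
= 50 + (99-1)×-19
= 50 - 1862
= -1812

a_99 = -1812


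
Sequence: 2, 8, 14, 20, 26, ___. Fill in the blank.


Pattern: arithmetic (d=6)
Terms: 2, 8, 14, 20, 26
Next term = 32

Next term = 32


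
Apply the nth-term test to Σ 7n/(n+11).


lim(n→∞) 7n/(n+11) = 7/1 = 7  (divide numerator and denominator by n)
lim aₙ = 7 ≠ 0 → series DIVERGES

Diverges (lim aₙ = 7 ≠ 0)


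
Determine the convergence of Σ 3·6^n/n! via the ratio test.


aₙ = 3·6^n/n!
a_{n+1}/aₙ = 6^(n+1)/(n+1)! × n!/6^n  (constant 3 cancels)
= 6/(n+1)
L = lim(n→∞) 6/(n+1) = 0
L < 1 → series CONVERGES

Converges (ratio test: L = 0 < 1)


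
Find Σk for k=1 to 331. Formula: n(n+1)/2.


n(n+1)/2 = 331×332/2 = 109892/2 = 54946

Σk = 54946


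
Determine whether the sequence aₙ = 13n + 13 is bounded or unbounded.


aₙ = 13n + 13 → as n→∞, aₙ→∞
No finite upper bound exists
The sequence is UNBOUNDED

Unbounded (aₙ → ∞ as n → ∞)


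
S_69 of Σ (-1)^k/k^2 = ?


S = -1 + 1/4 - 1/9 + 1/16 - 1/25 + 1/36 - 1/49 + 1/64 ± ...
= -0.8226
(Full series converges to -π²/12 ≈ -0.8225)

S_69 = -0.8226


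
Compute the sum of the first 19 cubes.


n(n+1)/2 = 19×20/2 = 190
Σk³ = 190² = 36100

Σk³ = 36100


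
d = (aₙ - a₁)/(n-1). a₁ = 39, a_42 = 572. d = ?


d = (aₙ - a₁)/(n-1)
= (572 - 39)/(42-1)
= 533/41 = 13

d = 13


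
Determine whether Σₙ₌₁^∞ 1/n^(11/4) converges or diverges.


p-series test: Σ c/n^p converges if p > 1, diverges if p ≤ 1 (constant c > 0 doesn't affect convergence).
p = 11/4
11/4 > 1 → CONVERGES

Converges (p = 11/4 > 1)


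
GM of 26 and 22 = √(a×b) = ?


GM = √(26×22) = √572 = 23.9165

GM = 23.9165


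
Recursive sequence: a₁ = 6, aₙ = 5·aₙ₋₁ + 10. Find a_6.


Computing step by step:
a_1 = 6
a_2 = 40
a_3 = 210
a_4 = 1060
a_5 = 5310
a_6 = 26560


a_6 = 26560


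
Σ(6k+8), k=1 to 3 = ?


Σ(6k+8) = 6·Σk + 8·n
= 6·6 + 8·3
= 36 + 24 = 60

Σ = 60


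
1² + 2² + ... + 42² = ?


n = 42
n(n+1)(2n+1)/6 = 42×43×85/6
= 153510/6 = 25585

Σk² = 25585


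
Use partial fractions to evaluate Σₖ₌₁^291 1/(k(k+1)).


1/(k(k+1)) = 1/k - 1/(k+1) (partial fractions)
Telescoping: Σ = 1 - 1/292 = 291/292

Sum = 291/292


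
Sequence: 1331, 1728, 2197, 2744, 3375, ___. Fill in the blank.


Pattern: perfect cubes: n³
Terms: 1331, 1728, 2197, 2744, 3375
Next term = 4096

Next term = 4096


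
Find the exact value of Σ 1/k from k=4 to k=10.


Σₖ₌4^10 1/k = 1/4 + 1/5 + 1/6 + 1/7 + 1/8 + 1/9 + 1/10
= 2761/2520
≈ 1.0956

Sum = 2761/2520 ≈ 1.0956


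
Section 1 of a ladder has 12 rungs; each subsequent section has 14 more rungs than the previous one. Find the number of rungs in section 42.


aₙ = a₁ + (n-1)d
= 12 + (42-1)×14
= 12 + 574
= 586

a_42 = 586


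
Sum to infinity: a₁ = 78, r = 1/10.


S∞ = a₁/(1-r) = 78/(1 - 1/10)
= 78/(9/10)
= 260/3

S∞ = 260/3


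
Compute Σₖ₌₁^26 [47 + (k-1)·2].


aₙ = 47 + (26-1)×2 = 97
Sₙ = n(a₁+aₙ)/2 = 26×(47+97)/2
= 26×144/2 = 1872

S_26 = 1872


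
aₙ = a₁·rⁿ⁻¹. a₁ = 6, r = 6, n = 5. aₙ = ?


aₙ = a₁·r^(n-1)
= 6×6^4
= 6×1296
= 7776

a_5 = 7776


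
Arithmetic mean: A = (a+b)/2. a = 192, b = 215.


AM = (192 + 215)/2 = 407/2 = 203.5

AM = 203.5


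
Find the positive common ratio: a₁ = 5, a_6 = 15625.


r^(n-1) = aₙ/a₁
r^5 = 15625/5 = 3125
r = 3125^(1/5)
= 5

r = 5


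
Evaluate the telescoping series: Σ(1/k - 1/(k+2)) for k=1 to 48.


Telescoping with gap 2: two head and two tail terms survive.
= (1 + 1/2) - (1/49 + 1/50)
= 3/2 - 1/49 - 1/50 = 1788/1225

Sum = 1788/1225


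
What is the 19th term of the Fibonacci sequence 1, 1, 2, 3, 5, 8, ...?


Fibonacci sequence: 1, 1, 2, 3, 5, 8, 13, 21, 34, 55, 89, ...
F(19) = 4181

F(19) = 4181


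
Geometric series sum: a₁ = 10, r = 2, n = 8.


Sₙ = 10×(2^8 - 1)/(2 - 1)
= 10×(256 - 1)/1
= 10×255/1
= 2550

S_8 = 2550


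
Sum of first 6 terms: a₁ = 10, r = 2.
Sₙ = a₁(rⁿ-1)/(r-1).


Sₙ = 10×(2^6 - 1)/(2 - 1)
= 10×(64 - 1)/1
= 10×63/1
= 630

S_6 = 630


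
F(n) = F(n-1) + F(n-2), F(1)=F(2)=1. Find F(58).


Fibonacci sequence: 1, 1, 2, 3, 5, 8, 13, 21, 34, 55, 89, ...
F(58) = 591286729879

F(58) = 591286729879


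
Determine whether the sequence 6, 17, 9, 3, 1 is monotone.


Differences: 11, -8, -6, -2
Difference at position 1 is +11 (> 0) but position 2 is -8 (< 0) — sequence both rises and falls
→ NOT monotonic

Not monotonic


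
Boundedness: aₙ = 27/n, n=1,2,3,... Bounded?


a₁ = 27, a₂ = 27/2, a₃ = 27/3, ...
0 < aₙ ≤ 27 for all n ≥ 1
Lower bound: 0, Upper bound: 27
The sequence IS bounded

Bounded (0 < aₙ ≤ 27)


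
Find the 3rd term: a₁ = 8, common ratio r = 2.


aₙ = a₁·r^(n-1)
= 8×2^2
= 8×4
= 32

a_3 = 32


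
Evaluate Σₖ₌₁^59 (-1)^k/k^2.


S = -1 + 1/4 - 1/9 + 1/16 - 1/25 + 1/36 - 1/49 + 1/64 ± ...
= -0.8226
(Full series converges to -π²/12 ≈ -0.8225)

S_59 = -0.8226


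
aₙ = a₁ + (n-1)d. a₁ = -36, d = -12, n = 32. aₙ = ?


aₙ = a₁ + (n-1)d
= -36 + (32-1)×-12
= -36 - 372
= -408

a_32 = -408


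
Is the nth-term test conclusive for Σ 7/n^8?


lim(n→∞) 7/n^8 = 0
lim aₙ = 0 → nth-term test is INCONCLUSIVE
(Need other tests; this is actually a convergent p-series with p=8 > 1)

Inconclusive (lim aₙ = 0; need another test)


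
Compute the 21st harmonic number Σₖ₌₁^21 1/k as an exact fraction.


H_21 = 1/1 + 1/2 + 1/3 + ... + 1/21
= 18858053/5173168
≈ 3.6454

H_21 = 18858053/5173168 ≈ 3.6454


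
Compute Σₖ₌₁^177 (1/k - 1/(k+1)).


Telescoping: adjacent terms cancel.
= 1/1 - 1/178
= 1 - 1/178 = 177/178

Sum = 177/178


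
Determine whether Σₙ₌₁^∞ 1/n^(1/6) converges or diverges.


p-series test: Σ c/n^p converges if p > 1, diverges if p ≤ 1 (constant c > 0 doesn't affect convergence).
p = 1/6
1/6 ≤ 1 → DIVERGES

Diverges (p = 1/6 ≤ 1)


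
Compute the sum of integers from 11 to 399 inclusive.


Σₖ₌11^399 k = Σₖ₌₁^399 k − Σₖ₌₁^10 k
= 399·400/2 − 10·11/2
= 79800 − 55 = 79745

Σk = 79745


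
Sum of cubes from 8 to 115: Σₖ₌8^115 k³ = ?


Σₖ₌8^115 k³ = [115·116/2]² − [7·8/2]²
= 44488900 − 784 = 44488116

Σk³ = 44488116


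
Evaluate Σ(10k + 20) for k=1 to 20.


Σ(10k+20) = 10·Σk + 20·n
= 10·210 + 20·20
= 2100 + 400 = 2500

Σ = 2500


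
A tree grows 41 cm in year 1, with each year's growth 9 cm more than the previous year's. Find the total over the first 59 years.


aₙ = 41 + (59-1)×9 = 563
Sₙ = n(a₁+aₙ)/2 = 59×(41+563)/2
= 59×604/2 = 17818

S_59 = 17818


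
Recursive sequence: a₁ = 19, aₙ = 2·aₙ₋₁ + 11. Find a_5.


Computing step by step:
a_1 = 19
a_2 = 49
a_3 = 109
a_4 = 229
a_5 = 469


a_5 = 469


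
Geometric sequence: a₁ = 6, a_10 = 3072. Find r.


r^(n-1) = aₙ/a₁
r^9 = 3072/6 = 512
r = 512^(1/9)
= 2

r = 2


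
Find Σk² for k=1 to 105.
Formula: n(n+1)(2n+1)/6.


n = 105
n(n+1)(2n+1)/6 = 105×106×211/6
= 2348430/6 = 391405

Σk² = 391405


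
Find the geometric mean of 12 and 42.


GM = √(12×42) = √504 = 22.4499

GM = 22.4499


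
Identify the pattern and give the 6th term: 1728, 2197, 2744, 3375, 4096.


Pattern: perfect cubes: n³
Terms: 1728, 2197, 2744, 3375, 4096
Next term = 4913

Next term = 4913


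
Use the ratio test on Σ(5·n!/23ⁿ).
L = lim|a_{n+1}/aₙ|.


aₙ = 5·n!/23^n
a_{n+1}/aₙ = (n+1)!/23^(n+1) × 23^n/n!  (constant 5 cancels)
= (n+1)/23
L = lim(n→∞) (n+1)/23 = ∞
L > 1 → series DIVERGES

Diverges (ratio test: L = ∞ > 1)


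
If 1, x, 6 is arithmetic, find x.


AM = (1 + 6)/2 = 7/2 = 3.5

AM = 3.5


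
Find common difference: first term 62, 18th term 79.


d = (aₙ - a₁)/(n-1)
= (79 - 62)/(18-1)
= 17/17 = 1

d = 1


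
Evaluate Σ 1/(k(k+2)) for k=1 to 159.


1/(k(k+2)) = (1/2)·(1/k - 1/(k+2)) (partial fractions)
Telescoping: Σ = (1/2)·(1 + 1/2 - 1/160 - 1/161) = 38319/51520

Sum = 38319/51520


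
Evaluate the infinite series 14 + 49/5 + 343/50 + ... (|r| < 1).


S∞ = a₁/(1-r) = 14/(1 - 7/10)
= 14/(3/10)
= 140/3

S∞ = 140/3


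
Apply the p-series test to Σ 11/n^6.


p-series test: Σ c/n^p converges if p > 1, diverges if p ≤ 1 (constant c > 0 doesn't affect convergence).
p = 6
6 > 1 → CONVERGES

Converges (p = 6 > 1)


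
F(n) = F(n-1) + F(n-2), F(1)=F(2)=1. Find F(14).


Fibonacci sequence: 1, 1, 2, 3, 5, 8, 13, 21, 34, 55, 89, ...
F(14) = 377

F(14) = 377


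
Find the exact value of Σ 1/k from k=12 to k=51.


Σₖ₌12^51 1/k = 1/12 + 1/13 + 1/14 + ... + 1/51
= 4645268866599554270339/3099044504245996706400
≈ 1.4989

Sum = 4645268866599554270339/3099044504245996706400 ≈ 1.4989


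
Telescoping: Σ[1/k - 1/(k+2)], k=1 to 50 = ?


Telescoping with gap 2: two head and two tail terms survive.
= (1 + 1/2) - (1/51 + 1/52)
= 3/2 - 1/51 - 1/52 = 3875/2652

Sum = 3875/2652


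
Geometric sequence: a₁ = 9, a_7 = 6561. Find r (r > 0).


r^(n-1) = aₙ/a₁
r^6 = 6561/9 = 729
r = 729^(1/6)
= ±3; taking r > 0 gives r = 3

r = 3


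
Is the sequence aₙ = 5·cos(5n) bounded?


For all n, -1 ≤ cos(5n) ≤ 1, so -5 ≤ 5·cos(5n) ≤ 5
Lower bound: -5, Upper bound: 5
The sequence IS bounded

Bounded (-5 ≤ aₙ ≤ 5)


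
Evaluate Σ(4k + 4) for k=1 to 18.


Σ(4k+4) = 4·Σk + 4·n
= 4·171 + 4·18
= 684 + 72 = 756

Σ = 756


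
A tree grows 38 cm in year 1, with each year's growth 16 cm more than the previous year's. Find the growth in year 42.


aₙ = a₁ + (n-1)d
= 38 + (42-1)×16
= 38 + 656
= 694

a_42 = 694


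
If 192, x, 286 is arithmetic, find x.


AM = (192 + 286)/2 = 478/2 = 239

AM = 239


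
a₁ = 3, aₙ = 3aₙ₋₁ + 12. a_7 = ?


Computing step by step:
a_1 = 3
a_2 = 21
a_3 = 75
a_4 = 237
a_5 = 723
a_6 = 2181
a_7 = 6555


a_7 = 6555


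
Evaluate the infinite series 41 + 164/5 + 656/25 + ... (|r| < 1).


S∞ = a₁/(1-r) = 41/(1 - 4/5)
= 41/(1/5)
= 205

S∞ = 205


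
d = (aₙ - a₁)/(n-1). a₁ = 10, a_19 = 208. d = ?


d = (aₙ - a₁)/(n-1)
= (208 - 10)/(19-1)
= 198/18 = 11

d = 11


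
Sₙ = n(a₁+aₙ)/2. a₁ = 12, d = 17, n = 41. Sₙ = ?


aₙ = 12 + (41-1)×17 = 692
Sₙ = n(a₁+aₙ)/2 = 41×(12+692)/2
= 41×704/2 = 14432

S_41 = 14432


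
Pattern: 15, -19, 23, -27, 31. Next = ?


Pattern: alternating sign, magnitude arithmetic (d=4)
Terms: 15, -19, 23, -27, 31
Next term = -35

Next term = -35


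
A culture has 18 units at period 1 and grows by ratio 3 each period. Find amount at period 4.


aₙ = a₁·r^(n-1)
= 18×3^3
= 18×27
= 486

a_4 = 486


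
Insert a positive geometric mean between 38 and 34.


GM = √(38×34) = √1292 = 35.9444

GM = 35.9444


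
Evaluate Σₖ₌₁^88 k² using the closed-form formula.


n = 88
n(n+1)(2n+1)/6 = 88×89×177/6
= 1386264/6 = 231044

Σk² = 231044


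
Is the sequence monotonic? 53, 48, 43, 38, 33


Differences: -5, -5, -5, -5
All differences < 0 → strictly DECREASING

Monotonically decreasing


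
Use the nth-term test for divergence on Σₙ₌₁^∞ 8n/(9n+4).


lim(n→∞) 8n/(9n+4) = 8/9 = 8/9  (divide numerator and denominator by n)
lim aₙ = 8/9 ≠ 0 → series DIVERGES

Diverges (lim aₙ = 8/9 ≠ 0)
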